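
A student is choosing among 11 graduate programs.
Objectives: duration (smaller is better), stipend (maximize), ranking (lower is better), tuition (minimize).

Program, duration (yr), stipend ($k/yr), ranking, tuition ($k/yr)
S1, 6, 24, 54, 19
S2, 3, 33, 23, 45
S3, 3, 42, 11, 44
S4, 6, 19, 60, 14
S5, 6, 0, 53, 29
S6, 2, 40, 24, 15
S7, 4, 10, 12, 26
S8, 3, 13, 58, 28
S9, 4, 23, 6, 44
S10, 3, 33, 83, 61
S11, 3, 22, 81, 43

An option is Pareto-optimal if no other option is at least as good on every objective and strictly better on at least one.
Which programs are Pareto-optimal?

S3, S4, S6, S7, S9

S1: dominated by S6 (duration 2≤6, stipend 40≥24, ranking 24≤54, tuition 15≤19).
S2: dominated by S3 (duration 3≤3, stipend 42≥33, ranking 11≤23, tuition 44≤45).
S3: not dominated (best stipend).
S4: not dominated (best tuition).
S5: dominated by S6 (duration 2≤6, stipend 40≥0, ranking 24≤53, tuition 15≤29).
S6: not dominated (best duration).
S7: not dominated.
S8: dominated by S6 (duration 2≤3, stipend 40≥13, ranking 24≤58, tuition 15≤28).
S9: not dominated (best ranking).
S10: dominated by S2 (duration 3≤3, stipend 33≥33, ranking 23≤83, tuition 45≤61).
S11: dominated by S6 (duration 2≤3, stipend 40≥22, ranking 24≤81, tuition 15≤43).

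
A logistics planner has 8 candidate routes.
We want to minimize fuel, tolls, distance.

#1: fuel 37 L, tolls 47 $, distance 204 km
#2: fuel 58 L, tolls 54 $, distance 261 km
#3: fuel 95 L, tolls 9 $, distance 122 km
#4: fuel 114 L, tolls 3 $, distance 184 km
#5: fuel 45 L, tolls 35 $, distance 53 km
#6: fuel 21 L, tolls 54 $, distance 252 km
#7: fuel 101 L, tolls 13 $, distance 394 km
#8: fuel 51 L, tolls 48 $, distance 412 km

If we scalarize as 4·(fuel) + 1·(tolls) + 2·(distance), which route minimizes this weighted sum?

#1: 4·37 + 1·47 + 2·204 = 603
#2: 4·58 + 1·54 + 2·261 = 808
#3: 4·95 + 1·9 + 2·122 = 633
#4: 4·114 + 1·3 + 2·184 = 827
#5: 4·45 + 1·35 + 2·53 = 321
#6: 4·21 + 1·54 + 2·252 = 642
#7: 4·101 + 1·13 + 2·394 = 1205
#8: 4·51 + 1·48 + 2·412 = 1076
Lowest: #5 at 321.

#5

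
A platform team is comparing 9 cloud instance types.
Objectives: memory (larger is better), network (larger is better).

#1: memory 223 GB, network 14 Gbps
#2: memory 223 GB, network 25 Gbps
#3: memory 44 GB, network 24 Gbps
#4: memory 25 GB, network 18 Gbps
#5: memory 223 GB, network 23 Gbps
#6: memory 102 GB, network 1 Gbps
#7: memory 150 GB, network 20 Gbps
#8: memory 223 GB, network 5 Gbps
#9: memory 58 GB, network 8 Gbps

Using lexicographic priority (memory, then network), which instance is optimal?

First maximize memory: best is 223, kept {#1, #2, #5, #8}.
Then maximize network: best is 25, kept {#2}.

#2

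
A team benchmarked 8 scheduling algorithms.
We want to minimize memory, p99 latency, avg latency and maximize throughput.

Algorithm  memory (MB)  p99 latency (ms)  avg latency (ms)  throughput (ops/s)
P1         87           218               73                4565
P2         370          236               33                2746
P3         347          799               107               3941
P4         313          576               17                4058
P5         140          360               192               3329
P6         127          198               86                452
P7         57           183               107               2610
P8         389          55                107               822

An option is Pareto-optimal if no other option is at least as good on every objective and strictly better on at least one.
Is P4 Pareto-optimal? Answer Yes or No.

P1: worse on avg latency (73 vs 17).
P2: worse on memory (370 vs 313).
P3: worse on memory (347 vs 313).
P5: worse on avg latency (192 vs 17).
P6: worse on avg latency (86 vs 17).
P7: worse on avg latency (107 vs 17).
P8: worse on memory (389 vs 313).
No option is at least as good as P4 on every objective and strictly better on one.

Yes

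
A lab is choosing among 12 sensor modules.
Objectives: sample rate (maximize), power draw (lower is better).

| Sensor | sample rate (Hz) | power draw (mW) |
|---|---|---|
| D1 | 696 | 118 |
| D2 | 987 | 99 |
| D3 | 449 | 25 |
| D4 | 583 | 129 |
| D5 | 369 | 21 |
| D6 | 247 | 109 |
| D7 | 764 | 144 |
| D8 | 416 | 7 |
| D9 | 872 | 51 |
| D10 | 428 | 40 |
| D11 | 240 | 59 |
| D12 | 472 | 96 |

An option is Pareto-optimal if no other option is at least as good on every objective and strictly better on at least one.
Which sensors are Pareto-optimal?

D2, D3, D8, D9

D1: dominated by D2 (sample rate 987≥696, power draw 99≤118).
D2: not dominated (best sample rate).
D3: not dominated.
D4: dominated by D1 (sample rate 696≥583, power draw 118≤129).
D5: dominated by D8 (sample rate 416≥369, power draw 7≤21).
D6: dominated by D2 (sample rate 987≥247, power draw 99≤109).
D7: dominated by D2 (sample rate 987≥764, power draw 99≤144).
D8: not dominated (best power draw).
D9: not dominated.
D10: dominated by D3 (sample rate 449≥428, power draw 25≤40).
D11: dominated by D3 (sample rate 449≥240, power draw 25≤59).
D12: dominated by D9 (sample rate 872≥472, power draw 51≤96).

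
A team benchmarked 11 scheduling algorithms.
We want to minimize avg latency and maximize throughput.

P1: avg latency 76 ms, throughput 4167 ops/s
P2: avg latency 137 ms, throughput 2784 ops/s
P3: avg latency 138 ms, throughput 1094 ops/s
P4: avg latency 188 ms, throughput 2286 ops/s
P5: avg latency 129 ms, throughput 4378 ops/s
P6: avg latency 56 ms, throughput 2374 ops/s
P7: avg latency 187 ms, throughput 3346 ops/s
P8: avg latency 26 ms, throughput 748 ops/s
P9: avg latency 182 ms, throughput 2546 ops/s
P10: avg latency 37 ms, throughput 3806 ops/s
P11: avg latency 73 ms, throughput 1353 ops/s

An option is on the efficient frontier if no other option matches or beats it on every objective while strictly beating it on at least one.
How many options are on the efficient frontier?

P1: not dominated.
P2: dominated by P1 (avg latency 76≤137, throughput 4167≥2784).
P3: dominated by P1 (avg latency 76≤138, throughput 4167≥1094).
P4: dominated by P1 (avg latency 76≤188, throughput 4167≥2286).
P5: not dominated (best throughput).
P6: dominated by P10 (avg latency 37≤56, throughput 3806≥2374).
P7: dominated by P1 (avg latency 76≤187, throughput 4167≥3346).
P8: not dominated (best avg latency).
P9: dominated by P1 (avg latency 76≤182, throughput 4167≥2546).
P10: not dominated.
P11: dominated by P6 (avg latency 56≤73, throughput 2374≥1353).
Pareto-optimal: P1, P5, P8, P10 → 4.

4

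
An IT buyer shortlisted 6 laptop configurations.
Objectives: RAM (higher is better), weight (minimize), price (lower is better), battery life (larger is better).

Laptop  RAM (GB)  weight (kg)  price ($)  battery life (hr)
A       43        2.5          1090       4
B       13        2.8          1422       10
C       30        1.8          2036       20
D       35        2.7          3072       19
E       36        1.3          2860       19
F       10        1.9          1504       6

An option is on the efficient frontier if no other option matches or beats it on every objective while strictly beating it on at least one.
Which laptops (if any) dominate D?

E: RAM 36≥35, weight 1.3≤2.7, price 2860≤3072, battery life 19≥19 — dominates D.
Others (A, B, C, F) are each worse than D on at least one objective.

E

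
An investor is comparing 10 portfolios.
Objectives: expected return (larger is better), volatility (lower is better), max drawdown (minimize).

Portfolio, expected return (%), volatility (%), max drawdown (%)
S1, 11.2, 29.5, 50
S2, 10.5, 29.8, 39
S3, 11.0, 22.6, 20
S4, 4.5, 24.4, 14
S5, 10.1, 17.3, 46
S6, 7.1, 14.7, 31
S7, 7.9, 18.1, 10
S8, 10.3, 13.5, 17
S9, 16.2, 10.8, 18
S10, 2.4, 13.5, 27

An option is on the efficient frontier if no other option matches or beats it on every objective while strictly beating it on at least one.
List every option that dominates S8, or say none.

none

S1: worse on volatility (29.5 vs 13.5).
S2: worse on volatility (29.8 vs 13.5).
S3: worse on volatility (22.6 vs 13.5).
S4: worse on expected return (4.5 vs 10.3).
S5: worse on expected return (10.1 vs 10.3).
S6: worse on expected return (7.1 vs 10.3).
S7: worse on expected return (7.9 vs 10.3).
S9: worse on max drawdown (18 vs 17).
S10: worse on expected return (2.4 vs 10.3).
No option dominates S8.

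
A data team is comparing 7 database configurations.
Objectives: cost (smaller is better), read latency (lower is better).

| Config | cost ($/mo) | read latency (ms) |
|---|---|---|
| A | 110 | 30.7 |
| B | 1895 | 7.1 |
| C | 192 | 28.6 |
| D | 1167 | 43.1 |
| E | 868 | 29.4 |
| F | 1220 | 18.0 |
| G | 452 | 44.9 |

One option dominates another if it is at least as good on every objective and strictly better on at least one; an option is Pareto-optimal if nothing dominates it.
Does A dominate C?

A vs C: A is worse on read latency (30.7 vs 28.6), so it does not dominate C.

No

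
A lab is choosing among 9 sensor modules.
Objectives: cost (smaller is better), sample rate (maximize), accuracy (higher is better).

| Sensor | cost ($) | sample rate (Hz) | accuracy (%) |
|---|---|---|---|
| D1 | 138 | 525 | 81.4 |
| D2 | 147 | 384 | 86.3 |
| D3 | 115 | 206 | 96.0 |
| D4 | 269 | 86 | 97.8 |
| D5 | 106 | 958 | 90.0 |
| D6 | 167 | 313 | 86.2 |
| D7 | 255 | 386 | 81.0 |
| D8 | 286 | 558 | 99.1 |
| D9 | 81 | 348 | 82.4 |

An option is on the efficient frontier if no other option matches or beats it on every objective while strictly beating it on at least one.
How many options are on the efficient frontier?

D1: dominated by D5 (cost 106≤138, sample rate 958≥525, accuracy 90.0≥81.4).
D2: dominated by D5 (cost 106≤147, sample rate 958≥384, accuracy 90.0≥86.3).
D3: not dominated.
D4: not dominated.
D5: not dominated (best sample rate).
D6: dominated by D2 (cost 147≤167, sample rate 384≥313, accuracy 86.3≥86.2).
D7: dominated by D1 (cost 138≤255, sample rate 525≥386, accuracy 81.4≥81.0).
D8: not dominated (best accuracy).
D9: not dominated (best cost).
Pareto-optimal: D3, D4, D5, D8, D9 → 5.

5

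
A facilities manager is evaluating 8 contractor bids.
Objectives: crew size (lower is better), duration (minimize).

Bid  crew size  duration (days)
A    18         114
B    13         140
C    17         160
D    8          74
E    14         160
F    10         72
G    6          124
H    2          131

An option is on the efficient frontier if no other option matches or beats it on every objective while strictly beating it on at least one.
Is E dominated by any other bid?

B vs E: crew size 13≤14, duration 140≤160 — B is at least as good on every objective and strictly better on at least one, so B dominates E.

Yes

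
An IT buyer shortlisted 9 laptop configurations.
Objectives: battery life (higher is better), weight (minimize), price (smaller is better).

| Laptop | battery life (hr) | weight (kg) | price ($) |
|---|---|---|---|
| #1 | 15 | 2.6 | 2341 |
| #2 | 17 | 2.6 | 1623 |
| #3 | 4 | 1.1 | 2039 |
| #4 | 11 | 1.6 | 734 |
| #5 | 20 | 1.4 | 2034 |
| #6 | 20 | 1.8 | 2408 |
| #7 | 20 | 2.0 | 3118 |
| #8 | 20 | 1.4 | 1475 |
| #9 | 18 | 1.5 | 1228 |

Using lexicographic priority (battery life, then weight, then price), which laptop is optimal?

First maximize battery life: best is 20, kept {#5, #6, #7, #8}.
Then minimize weight: best is 1.4, kept {#5, #8}.
Then minimize price: best is 1475, kept {#8}.

#8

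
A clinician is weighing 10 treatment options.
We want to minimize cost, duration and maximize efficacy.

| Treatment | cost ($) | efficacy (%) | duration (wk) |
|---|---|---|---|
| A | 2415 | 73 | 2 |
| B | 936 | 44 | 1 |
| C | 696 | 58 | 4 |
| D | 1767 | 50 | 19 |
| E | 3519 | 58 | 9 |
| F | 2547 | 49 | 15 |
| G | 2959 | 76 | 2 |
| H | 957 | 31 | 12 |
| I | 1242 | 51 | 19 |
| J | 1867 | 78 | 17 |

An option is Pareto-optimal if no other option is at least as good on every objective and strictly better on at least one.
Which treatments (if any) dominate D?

C, I

C: cost 696≤1767, efficacy 58≥50, duration 4≤19 — dominates D.
I: cost 1242≤1767, efficacy 51≥50, duration 19≤19 — dominates D.
Others (A, B, E, F, G, H, J) are each worse than D on at least one objective.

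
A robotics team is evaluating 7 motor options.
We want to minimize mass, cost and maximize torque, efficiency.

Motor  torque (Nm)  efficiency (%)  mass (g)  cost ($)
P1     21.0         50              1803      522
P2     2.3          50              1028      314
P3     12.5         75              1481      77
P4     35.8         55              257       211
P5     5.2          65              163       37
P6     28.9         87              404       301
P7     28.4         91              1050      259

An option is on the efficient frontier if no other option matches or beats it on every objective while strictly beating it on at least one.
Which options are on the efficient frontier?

P3, P4, P5, P6, P7

P1: dominated by P4 (torque 35.8≥21.0, efficiency 55≥50, mass 257≤1803, cost 211≤522).
P2: dominated by P4 (torque 35.8≥2.3, efficiency 55≥50, mass 257≤1028, cost 211≤314).
P3: not dominated.
P4: not dominated (best torque).
P5: not dominated (best mass).
P6: not dominated.
P7: not dominated (best efficiency).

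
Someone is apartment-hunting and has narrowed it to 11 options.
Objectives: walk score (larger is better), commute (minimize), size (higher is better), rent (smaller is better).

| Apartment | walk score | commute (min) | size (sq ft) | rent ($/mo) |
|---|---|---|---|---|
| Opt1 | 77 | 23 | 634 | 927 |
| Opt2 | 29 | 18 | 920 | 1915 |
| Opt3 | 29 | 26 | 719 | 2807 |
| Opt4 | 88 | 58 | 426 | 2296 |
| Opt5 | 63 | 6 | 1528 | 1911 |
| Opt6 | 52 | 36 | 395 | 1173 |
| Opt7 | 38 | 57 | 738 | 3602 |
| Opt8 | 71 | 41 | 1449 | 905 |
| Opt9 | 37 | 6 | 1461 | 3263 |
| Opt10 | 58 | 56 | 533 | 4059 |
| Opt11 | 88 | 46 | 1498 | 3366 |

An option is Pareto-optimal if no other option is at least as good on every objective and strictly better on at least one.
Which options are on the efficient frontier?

Opt1, Opt4, Opt5, Opt8, Opt11

Opt1: not dominated.
Opt2: dominated by Opt5 (walk score 63≥29, commute 6≤18, size 1528≥920, rent 1911≤1915).
Opt3: dominated by Opt2 (walk score 29≥29, commute 18≤26, size 920≥719, rent 1915≤2807).
Opt4: not dominated.
Opt5: not dominated (best size).
Opt6: dominated by Opt1 (walk score 77≥52, commute 23≤36, size 634≥395, rent 927≤1173).
Opt7: dominated by Opt5 (walk score 63≥38, commute 6≤57, size 1528≥738, rent 1911≤3602).
Opt8: not dominated (best rent).
Opt9: dominated by Opt5 (walk score 63≥37, commute 6≤6, size 1528≥1461, rent 1911≤3263).
Opt10: dominated by Opt1 (walk score 77≥58, commute 23≤56, size 634≥533, rent 927≤4059).
Opt11: not dominated.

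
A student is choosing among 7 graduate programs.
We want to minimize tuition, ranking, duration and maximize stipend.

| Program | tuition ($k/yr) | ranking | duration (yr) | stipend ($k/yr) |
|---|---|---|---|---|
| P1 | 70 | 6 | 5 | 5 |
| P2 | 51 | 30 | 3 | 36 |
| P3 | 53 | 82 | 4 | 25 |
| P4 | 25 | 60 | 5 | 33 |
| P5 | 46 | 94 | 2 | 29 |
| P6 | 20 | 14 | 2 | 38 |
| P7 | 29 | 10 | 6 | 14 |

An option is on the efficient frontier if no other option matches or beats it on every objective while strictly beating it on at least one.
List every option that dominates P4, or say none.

P6: tuition 20≤25, ranking 14≤60, duration 2≤5, stipend 38≥33 — dominates P4.
Others (P1, P2, P3, P5, P7) are each worse than P4 on at least one objective.

P6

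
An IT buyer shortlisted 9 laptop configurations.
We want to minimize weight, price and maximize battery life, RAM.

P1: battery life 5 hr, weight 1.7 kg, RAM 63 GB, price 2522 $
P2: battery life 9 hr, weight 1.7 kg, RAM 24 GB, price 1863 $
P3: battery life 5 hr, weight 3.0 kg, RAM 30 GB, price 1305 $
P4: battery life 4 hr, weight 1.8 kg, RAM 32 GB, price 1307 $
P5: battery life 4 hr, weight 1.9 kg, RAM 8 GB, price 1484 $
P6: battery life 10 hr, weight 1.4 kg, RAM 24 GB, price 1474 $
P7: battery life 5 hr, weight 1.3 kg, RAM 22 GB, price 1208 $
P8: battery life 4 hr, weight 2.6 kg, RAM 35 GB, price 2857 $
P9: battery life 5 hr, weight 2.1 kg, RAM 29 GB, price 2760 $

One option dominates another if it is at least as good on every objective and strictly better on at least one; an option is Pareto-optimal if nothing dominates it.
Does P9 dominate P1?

No

P9 vs P1: P9 is worse on weight (2.1 vs 1.7), so it does not dominate P1.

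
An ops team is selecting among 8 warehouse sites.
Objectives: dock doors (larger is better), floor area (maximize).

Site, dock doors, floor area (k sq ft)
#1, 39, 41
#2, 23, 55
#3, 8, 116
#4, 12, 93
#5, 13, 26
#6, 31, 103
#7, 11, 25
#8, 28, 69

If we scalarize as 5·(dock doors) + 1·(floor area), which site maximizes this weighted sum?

#6

#1: 5·39 + 1·41 = 236
#2: 5·23 + 1·55 = 170
#3: 5·8 + 1·116 = 156
#4: 5·12 + 1·93 = 153
#5: 5·13 + 1·26 = 91
#6: 5·31 + 1·103 = 258
#7: 5·11 + 1·25 = 80
#8: 5·28 + 1·69 = 209
Highest: #6 at 258.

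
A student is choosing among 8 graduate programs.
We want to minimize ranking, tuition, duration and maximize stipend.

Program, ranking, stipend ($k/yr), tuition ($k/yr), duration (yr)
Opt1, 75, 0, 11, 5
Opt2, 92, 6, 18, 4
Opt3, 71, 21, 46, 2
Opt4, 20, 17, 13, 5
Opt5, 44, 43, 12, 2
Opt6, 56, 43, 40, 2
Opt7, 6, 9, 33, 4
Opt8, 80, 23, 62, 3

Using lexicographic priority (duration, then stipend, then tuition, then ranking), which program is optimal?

Opt5

First minimize duration: best is 2, kept {Opt3, Opt5, Opt6}.
Then maximize stipend: best is 43, kept {Opt5, Opt6}.
Then minimize tuition: best is 12, kept {Opt5}.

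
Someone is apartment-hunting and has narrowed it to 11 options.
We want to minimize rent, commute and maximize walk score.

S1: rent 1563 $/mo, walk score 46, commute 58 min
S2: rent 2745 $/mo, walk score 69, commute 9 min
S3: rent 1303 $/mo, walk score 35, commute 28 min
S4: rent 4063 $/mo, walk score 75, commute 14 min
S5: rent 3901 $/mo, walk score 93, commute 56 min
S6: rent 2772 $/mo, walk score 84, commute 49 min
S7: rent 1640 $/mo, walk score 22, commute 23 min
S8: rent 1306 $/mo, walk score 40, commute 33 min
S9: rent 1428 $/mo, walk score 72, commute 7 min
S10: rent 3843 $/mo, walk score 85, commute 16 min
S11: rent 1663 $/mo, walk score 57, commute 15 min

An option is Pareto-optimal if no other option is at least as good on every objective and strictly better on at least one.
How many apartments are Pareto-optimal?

7

S1: dominated by S9 (rent 1428≤1563, walk score 72≥46, commute 7≤58).
S2: dominated by S9 (rent 1428≤2745, walk score 72≥69, commute 7≤9).
S3: not dominated (best rent).
S4: not dominated.
S5: not dominated (best walk score).
S6: not dominated.
S7: dominated by S9 (rent 1428≤1640, walk score 72≥22, commute 7≤23).
S8: not dominated.
S9: not dominated (best commute).
S10: not dominated.
S11: dominated by S9 (rent 1428≤1663, walk score 72≥57, commute 7≤15).
Pareto-optimal: S3, S4, S5, S6, S8, S9, S10 → 7.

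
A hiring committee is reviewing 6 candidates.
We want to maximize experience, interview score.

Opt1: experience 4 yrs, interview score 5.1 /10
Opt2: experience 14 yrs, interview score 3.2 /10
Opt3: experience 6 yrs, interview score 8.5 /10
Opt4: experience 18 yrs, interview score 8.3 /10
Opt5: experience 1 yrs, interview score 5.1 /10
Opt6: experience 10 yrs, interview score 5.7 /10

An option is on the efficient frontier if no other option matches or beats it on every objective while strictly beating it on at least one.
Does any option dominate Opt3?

No

Opt1: worse on experience (4 vs 6).
Opt2: worse on interview score (3.2 vs 8.5).
Opt4: worse on interview score (8.3 vs 8.5).
Opt5: worse on experience (1 vs 6).
Opt6: worse on interview score (5.7 vs 8.5).
No option is at least as good as Opt3 on every objective and strictly better on one.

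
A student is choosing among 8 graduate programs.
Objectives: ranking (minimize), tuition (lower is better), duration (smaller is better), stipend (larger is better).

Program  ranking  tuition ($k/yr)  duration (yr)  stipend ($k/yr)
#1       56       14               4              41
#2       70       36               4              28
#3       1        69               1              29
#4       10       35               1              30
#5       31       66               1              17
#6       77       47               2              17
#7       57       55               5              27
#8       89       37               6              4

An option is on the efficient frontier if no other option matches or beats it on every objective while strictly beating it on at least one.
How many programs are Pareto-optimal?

#1: not dominated (best tuition).
#2: dominated by #1 (ranking 56≤70, tuition 14≤36, duration 4≤4, stipend 41≥28).
#3: not dominated (best ranking).
#4: not dominated.
#5: dominated by #4 (ranking 10≤31, tuition 35≤66, duration 1≤1, stipend 30≥17).
#6: dominated by #4 (ranking 10≤77, tuition 35≤47, duration 1≤2, stipend 30≥17).
#7: dominated by #1 (ranking 56≤57, tuition 14≤55, duration 4≤5, stipend 41≥27).
#8: dominated by #1 (ranking 56≤89, tuition 14≤37, duration 4≤6, stipend 41≥4).
Pareto-optimal: #1, #3, #4 → 3.

3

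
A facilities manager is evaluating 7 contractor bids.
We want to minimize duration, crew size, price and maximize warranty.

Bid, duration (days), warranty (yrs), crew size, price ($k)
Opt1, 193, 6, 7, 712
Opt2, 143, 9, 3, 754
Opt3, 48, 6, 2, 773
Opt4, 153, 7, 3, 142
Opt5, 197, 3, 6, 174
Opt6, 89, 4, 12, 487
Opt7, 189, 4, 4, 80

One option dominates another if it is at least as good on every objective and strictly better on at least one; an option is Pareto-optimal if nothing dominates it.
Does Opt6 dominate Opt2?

Opt6 vs Opt2: Opt6 is worse on warranty (4 vs 9), so it does not dominate Opt2.

No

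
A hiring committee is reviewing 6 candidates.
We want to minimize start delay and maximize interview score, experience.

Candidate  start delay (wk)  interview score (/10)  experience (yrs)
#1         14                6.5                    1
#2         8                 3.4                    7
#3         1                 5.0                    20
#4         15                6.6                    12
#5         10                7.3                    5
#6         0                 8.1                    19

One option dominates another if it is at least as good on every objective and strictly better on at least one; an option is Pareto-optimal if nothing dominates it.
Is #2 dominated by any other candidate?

#3 vs #2: start delay 1≤8, interview score 5.0≥3.4, experience 20≥7 — #3 is at least as good on every objective and strictly better on at least one, so #3 dominates #2.

Yes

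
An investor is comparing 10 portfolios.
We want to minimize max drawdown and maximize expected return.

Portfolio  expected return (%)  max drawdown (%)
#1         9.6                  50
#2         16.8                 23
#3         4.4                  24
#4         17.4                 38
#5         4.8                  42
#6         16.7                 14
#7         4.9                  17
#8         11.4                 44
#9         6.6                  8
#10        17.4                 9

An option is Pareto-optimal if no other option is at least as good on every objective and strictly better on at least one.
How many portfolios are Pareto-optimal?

#1: dominated by #2 (expected return 16.8≥9.6, max drawdown 23≤50).
#2: dominated by #10 (expected return 17.4≥16.8, max drawdown 9≤23).
#3: dominated by #2 (expected return 16.8≥4.4, max drawdown 23≤24).
#4: dominated by #10 (expected return 17.4≥17.4, max drawdown 9≤38).
#5: dominated by #2 (expected return 16.8≥4.8, max drawdown 23≤42).
#6: dominated by #10 (expected return 17.4≥16.7, max drawdown 9≤14).
#7: dominated by #6 (expected return 16.7≥4.9, max drawdown 14≤17).
#8: dominated by #2 (expected return 16.8≥11.4, max drawdown 23≤44).
#9: not dominated (best max drawdown).
#10: not dominated.
Pareto-optimal: #9, #10 → 2.

2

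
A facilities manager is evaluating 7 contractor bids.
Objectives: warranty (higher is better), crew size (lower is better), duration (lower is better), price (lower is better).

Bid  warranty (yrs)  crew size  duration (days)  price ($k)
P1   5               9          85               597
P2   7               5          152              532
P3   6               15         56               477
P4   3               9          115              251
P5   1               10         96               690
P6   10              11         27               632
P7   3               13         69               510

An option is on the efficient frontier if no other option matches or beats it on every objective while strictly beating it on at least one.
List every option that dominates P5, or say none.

P1

P1: warranty 5≥1, crew size 9≤10, duration 85≤96, price 597≤690 — dominates P5.
Others (P2, P3, P4, P6, P7) are each worse than P5 on at least one objective.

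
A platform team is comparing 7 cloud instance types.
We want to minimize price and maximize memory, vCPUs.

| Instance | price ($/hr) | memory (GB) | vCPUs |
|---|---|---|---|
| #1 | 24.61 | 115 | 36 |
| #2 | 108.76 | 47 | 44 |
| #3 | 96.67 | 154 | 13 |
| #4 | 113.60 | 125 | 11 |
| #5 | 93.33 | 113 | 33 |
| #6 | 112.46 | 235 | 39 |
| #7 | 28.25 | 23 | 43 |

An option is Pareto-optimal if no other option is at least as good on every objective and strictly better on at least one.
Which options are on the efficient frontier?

#1, #2, #3, #6, #7

#1: not dominated (best price).
#2: not dominated (best vCPUs).
#3: not dominated.
#4: dominated by #3 (price 96.67≤113.60, memory 154≥125, vCPUs 13≥11).
#5: dominated by #1 (price 24.61≤93.33, memory 115≥113, vCPUs 36≥33).
#6: not dominated (best memory).
#7: not dominated.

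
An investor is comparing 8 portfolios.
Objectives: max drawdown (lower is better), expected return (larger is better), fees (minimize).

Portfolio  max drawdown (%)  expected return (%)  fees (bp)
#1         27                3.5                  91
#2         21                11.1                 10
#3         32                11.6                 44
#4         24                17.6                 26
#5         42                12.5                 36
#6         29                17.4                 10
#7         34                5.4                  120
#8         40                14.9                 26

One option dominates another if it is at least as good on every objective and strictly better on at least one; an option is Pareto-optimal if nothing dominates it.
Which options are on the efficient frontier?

#1: dominated by #2 (max drawdown 21≤27, expected return 11.1≥3.5, fees 10≤91).
#2: not dominated (best max drawdown).
#3: dominated by #4 (max drawdown 24≤32, expected return 17.6≥11.6, fees 26≤44).
#4: not dominated (best expected return).
#5: dominated by #4 (max drawdown 24≤42, expected return 17.6≥12.5, fees 26≤36).
#6: not dominated.
#7: dominated by #2 (max drawdown 21≤34, expected return 11.1≥5.4, fees 10≤120).
#8: dominated by #4 (max drawdown 24≤40, expected return 17.6≥14.9, fees 26≤26).

#2, #4, #6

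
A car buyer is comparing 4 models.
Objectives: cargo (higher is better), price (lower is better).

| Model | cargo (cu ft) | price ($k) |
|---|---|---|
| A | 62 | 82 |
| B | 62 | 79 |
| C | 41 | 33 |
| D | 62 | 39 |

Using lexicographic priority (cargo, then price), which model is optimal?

D

First maximize cargo: best is 62, kept {A, B, D}.
Then minimize price: best is 39, kept {D}.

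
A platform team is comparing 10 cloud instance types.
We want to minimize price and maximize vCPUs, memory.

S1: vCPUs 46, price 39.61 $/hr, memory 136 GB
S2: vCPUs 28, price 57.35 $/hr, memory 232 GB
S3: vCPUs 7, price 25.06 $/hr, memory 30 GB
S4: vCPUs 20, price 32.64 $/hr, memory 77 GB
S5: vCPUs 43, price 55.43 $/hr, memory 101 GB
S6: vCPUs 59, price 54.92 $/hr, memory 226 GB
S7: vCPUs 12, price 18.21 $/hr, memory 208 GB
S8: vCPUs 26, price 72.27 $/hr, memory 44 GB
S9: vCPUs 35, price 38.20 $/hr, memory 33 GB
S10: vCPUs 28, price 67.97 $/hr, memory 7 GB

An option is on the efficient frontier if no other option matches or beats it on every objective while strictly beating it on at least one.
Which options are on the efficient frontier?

S1, S2, S4, S6, S7, S9

S1: not dominated.
S2: not dominated (best memory).
S3: dominated by S7 (vCPUs 12≥7, price 18.21≤25.06, memory 208≥30).
S4: not dominated.
S5: dominated by S1 (vCPUs 46≥43, price 39.61≤55.43, memory 136≥101).
S6: not dominated (best vCPUs).
S7: not dominated (best price).
S8: dominated by S1 (vCPUs 46≥26, price 39.61≤72.27, memory 136≥44).
S9: not dominated.
S10: dominated by S1 (vCPUs 46≥28, price 39.61≤67.97, memory 136≥7).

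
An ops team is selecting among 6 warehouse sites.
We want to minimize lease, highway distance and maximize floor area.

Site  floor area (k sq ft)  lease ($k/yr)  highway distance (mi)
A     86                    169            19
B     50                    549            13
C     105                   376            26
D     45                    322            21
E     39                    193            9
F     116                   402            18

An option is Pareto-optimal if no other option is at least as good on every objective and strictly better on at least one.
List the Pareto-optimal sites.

A, B, C, E, F

A: not dominated (best lease).
B: not dominated.
C: not dominated.
D: dominated by A (floor area 86≥45, lease 169≤322, highway distance 19≤21).
E: not dominated (best highway distance).
F: not dominated (best floor area).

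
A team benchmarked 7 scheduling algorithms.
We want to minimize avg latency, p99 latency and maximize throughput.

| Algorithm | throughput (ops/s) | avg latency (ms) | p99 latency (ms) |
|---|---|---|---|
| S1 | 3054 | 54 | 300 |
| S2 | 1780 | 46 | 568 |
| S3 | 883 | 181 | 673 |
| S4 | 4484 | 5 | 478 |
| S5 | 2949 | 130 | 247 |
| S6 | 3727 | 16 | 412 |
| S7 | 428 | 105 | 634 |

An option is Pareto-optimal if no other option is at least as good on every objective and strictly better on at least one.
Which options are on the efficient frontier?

S1: not dominated.
S2: dominated by S4 (throughput 4484≥1780, avg latency 5≤46, p99 latency 478≤568).
S3: dominated by S1 (throughput 3054≥883, avg latency 54≤181, p99 latency 300≤673).
S4: not dominated (best throughput).
S5: not dominated (best p99 latency).
S6: not dominated.
S7: dominated by S1 (throughput 3054≥428, avg latency 54≤105, p99 latency 300≤634).

S1, S4, S5, S6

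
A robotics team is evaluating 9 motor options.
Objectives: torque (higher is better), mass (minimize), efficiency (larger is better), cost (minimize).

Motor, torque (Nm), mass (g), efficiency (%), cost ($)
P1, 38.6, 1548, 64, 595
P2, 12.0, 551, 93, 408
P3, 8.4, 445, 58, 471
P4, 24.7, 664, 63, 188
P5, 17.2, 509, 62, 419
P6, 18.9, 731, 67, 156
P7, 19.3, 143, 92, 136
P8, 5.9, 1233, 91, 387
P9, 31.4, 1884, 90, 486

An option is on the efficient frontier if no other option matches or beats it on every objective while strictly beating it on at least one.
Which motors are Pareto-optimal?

P1: not dominated (best torque).
P2: not dominated (best efficiency).
P3: dominated by P7 (torque 19.3≥8.4, mass 143≤445, efficiency 92≥58, cost 136≤471).
P4: not dominated.
P5: dominated by P7 (torque 19.3≥17.2, mass 143≤509, efficiency 92≥62, cost 136≤419).
P6: dominated by P7 (torque 19.3≥18.9, mass 143≤731, efficiency 92≥67, cost 136≤156).
P7: not dominated (best mass).
P8: dominated by P7 (torque 19.3≥5.9, mass 143≤1233, efficiency 92≥91, cost 136≤387).
P9: not dominated.

P1, P2, P4, P7, P9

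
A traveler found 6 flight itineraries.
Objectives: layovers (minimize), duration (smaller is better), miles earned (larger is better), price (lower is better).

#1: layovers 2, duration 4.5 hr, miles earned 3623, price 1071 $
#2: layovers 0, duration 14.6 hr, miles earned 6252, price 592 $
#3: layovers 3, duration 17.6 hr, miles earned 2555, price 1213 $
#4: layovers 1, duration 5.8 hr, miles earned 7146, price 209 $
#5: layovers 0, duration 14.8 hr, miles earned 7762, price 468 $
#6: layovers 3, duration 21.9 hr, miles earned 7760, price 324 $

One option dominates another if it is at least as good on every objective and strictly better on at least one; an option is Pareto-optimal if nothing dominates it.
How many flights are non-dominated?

#1: not dominated (best duration).
#2: not dominated.
#3: dominated by #1 (layovers 2≤3, duration 4.5≤17.6, miles earned 3623≥2555, price 1071≤1213).
#4: not dominated (best price).
#5: not dominated (best miles earned).
#6: not dominated.
Pareto-optimal: #1, #2, #4, #5, #6 → 5.

5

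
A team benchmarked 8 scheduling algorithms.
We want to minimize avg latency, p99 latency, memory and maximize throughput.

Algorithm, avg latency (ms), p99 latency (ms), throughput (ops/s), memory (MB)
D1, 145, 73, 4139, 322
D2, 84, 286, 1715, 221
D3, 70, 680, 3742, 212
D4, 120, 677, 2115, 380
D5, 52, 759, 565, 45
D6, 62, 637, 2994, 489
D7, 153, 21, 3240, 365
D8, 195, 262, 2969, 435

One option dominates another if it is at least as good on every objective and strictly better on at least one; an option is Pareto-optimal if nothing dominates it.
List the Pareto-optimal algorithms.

D1: not dominated (best throughput).
D2: not dominated.
D3: not dominated.
D4: not dominated.
D5: not dominated (best avg latency).
D6: not dominated.
D7: not dominated (best p99 latency).
D8: dominated by D1 (avg latency 145≤195, p99 latency 73≤262, throughput 4139≥2969, memory 322≤435).

D1, D2, D3, D4, D5, D6, D7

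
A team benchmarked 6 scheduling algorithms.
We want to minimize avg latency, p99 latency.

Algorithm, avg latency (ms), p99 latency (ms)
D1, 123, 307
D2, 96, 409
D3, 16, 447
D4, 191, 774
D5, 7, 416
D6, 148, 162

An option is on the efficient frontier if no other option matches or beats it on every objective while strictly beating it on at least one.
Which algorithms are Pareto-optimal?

D1: not dominated.
D2: not dominated.
D3: dominated by D5 (avg latency 7≤16, p99 latency 416≤447).
D4: dominated by D1 (avg latency 123≤191, p99 latency 307≤774).
D5: not dominated (best avg latency).
D6: not dominated (best p99 latency).

D1, D2, D5, D6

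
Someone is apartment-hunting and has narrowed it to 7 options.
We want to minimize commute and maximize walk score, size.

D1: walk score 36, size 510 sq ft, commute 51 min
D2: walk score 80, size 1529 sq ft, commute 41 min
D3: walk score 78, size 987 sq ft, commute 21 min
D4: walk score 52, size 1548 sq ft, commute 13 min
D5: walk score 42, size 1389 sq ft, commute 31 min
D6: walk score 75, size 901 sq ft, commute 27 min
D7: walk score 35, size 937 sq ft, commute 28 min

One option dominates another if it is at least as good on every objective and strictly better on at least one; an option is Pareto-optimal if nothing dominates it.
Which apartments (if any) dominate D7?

D3, D4

D3: walk score 78≥35, size 987≥937, commute 21≤28 — dominates D7.
D4: walk score 52≥35, size 1548≥937, commute 13≤28 — dominates D7.
Others (D1, D2, D5, D6) are each worse than D7 on at least one objective.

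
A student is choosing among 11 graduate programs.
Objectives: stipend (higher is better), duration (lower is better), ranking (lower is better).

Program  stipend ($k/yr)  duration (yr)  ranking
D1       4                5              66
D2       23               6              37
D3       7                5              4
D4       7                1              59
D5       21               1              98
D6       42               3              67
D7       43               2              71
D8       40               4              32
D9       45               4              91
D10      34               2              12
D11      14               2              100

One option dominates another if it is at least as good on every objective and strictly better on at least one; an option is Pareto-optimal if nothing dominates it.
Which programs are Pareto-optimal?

D1: dominated by D3 (stipend 7≥4, duration 5≤5, ranking 4≤66).
D2: dominated by D8 (stipend 40≥23, duration 4≤6, ranking 32≤37).
D3: not dominated (best ranking).
D4: not dominated.
D5: not dominated.
D6: not dominated.
D7: not dominated.
D8: not dominated.
D9: not dominated (best stipend).
D10: not dominated.
D11: dominated by D5 (stipend 21≥14, duration 1≤2, ranking 98≤100).

D3, D4, D5, D6, D7, D8, D9, D10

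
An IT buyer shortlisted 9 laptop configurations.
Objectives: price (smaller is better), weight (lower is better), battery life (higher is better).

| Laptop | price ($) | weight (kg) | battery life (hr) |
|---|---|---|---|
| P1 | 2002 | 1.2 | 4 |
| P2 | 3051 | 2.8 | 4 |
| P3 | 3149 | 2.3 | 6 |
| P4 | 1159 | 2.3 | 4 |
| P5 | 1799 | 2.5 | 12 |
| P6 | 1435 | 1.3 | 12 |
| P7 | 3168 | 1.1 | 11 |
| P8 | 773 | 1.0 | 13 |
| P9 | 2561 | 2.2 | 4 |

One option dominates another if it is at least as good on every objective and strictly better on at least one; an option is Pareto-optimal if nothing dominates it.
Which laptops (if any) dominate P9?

P1: price 2002≤2561, weight 1.2≤2.2, battery life 4≥4 — dominates P9.
P6: price 1435≤2561, weight 1.3≤2.2, battery life 12≥4 — dominates P9.
P8: price 773≤2561, weight 1.0≤2.2, battery life 13≥4 — dominates P9.
Others (P2, P3, P4, P5, P7) are each worse than P9 on at least one objective.

P1, P6, P8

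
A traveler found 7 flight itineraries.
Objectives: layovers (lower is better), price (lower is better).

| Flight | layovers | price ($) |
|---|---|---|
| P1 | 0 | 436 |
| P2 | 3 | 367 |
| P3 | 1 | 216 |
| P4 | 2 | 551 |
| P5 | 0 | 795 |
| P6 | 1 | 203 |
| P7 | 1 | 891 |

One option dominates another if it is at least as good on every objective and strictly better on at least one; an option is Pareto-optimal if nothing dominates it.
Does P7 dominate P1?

No

P7 vs P1: P7 is worse on layovers (1 vs 0), so it does not dominate P1.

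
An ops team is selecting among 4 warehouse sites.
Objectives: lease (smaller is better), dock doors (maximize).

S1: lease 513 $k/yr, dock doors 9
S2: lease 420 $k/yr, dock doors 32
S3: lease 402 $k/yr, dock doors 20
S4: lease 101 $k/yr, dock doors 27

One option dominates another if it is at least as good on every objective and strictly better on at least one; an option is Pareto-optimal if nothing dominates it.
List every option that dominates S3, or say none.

S4

S4: lease 101≤402, dock doors 27≥20 — dominates S3.
Others (S1, S2) are each worse than S3 on at least one objective.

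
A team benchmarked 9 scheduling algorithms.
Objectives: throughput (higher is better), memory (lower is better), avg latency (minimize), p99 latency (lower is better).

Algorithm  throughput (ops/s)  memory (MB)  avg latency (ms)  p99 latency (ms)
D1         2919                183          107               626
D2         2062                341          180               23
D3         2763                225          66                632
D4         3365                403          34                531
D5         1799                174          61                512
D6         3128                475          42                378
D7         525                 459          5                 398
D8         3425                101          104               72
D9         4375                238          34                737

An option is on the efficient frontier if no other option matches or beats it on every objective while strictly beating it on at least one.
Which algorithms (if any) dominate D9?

none

D1: worse on throughput (2919 vs 4375).
D2: worse on throughput (2062 vs 4375).
D3: worse on throughput (2763 vs 4375).
D4: worse on throughput (3365 vs 4375).
D5: worse on throughput (1799 vs 4375).
D6: worse on throughput (3128 vs 4375).
D7: worse on throughput (525 vs 4375).
D8: worse on throughput (3425 vs 4375).
No option dominates D9.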